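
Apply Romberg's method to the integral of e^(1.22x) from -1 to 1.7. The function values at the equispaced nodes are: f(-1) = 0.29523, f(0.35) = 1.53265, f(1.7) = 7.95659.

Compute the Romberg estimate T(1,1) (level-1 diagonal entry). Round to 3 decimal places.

T(0,0) (trapezoid, 1 panel, h=2.7000): 11.13996
T(1,0) (trapezoid, 2 panels, h=1.3500): 7.63906
T(1,1) = 7.63906 + (7.63906 − 11.13996)/3 = 6.47209

6.472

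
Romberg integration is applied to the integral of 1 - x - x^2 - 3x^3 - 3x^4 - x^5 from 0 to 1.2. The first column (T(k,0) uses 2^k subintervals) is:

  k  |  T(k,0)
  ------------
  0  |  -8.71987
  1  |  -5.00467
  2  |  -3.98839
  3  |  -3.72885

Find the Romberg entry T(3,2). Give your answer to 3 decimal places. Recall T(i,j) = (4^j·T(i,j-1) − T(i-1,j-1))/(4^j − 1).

Richardson extrapolation on the trapezoidal column (denominator 4−1=3):
T(2,1) = -3.98839 + (-3.98839 − (-5.00467))/3 = -3.64963
T(3,1) = -3.72885 + (-3.72885 − (-3.98839))/3 = -3.64234
T(3,2) = (16·(-3.64234) − (-3.64963)) / 15 = -3.64185

-3.642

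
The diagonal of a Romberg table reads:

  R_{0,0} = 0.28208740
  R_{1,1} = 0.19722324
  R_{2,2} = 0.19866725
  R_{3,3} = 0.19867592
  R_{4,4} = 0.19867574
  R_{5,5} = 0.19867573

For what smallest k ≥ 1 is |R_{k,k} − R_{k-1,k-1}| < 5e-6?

|R_{1,1} − R_{0,0}| = 0.08486416 ≥ 5e-6
|R_{2,2} − R_{1,1}| = 0.00144401 ≥ 5e-6
|R_{3,3} − R_{2,2}| = 0.00000867 ≥ 5e-6
|R_{4,4} − R_{3,3}| = 0.00000018 < 5e-6

k = 4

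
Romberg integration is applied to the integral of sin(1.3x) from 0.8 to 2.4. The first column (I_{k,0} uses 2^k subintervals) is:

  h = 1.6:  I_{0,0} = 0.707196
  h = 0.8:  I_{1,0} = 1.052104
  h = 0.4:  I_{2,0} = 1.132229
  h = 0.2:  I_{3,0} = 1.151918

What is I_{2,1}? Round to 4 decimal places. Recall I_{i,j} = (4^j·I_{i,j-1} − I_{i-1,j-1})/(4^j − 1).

Richardson extrapolation on the trapezoidal column (denominator 4−1=3):
I_{2,1} = (4·1.132229 − 1.052104) / 3 = 1.158937

1.1589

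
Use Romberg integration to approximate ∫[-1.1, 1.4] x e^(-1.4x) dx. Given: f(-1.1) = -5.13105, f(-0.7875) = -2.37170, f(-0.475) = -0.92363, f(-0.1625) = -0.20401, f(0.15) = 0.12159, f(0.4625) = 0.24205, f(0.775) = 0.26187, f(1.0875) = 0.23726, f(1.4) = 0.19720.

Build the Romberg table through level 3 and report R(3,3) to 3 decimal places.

R(0,0) (trapezoid, 1 panel, h=2.5000): -6.16731
R(1,0) (trapezoid, 2 panels, h=1.2500): -2.93167
R(2,0) (trapezoid, 4 panels, h=0.6250): -1.87943
R(3,0) (trapezoid, 8 panels, h=0.3125): -1.59484
R(1,1) = -2.93167 + (-2.93167 − (-6.16731))/3 = -1.85312
R(2,1) = -1.87943 + (-1.87943 − (-2.93167))/3 = -1.52868
R(3,1) = -1.59484 + (-1.59484 − (-1.87943))/3 = -1.49998
R(2,2) = -1.52868 + (-1.52868 − (-1.85312))/15 = -1.50705
R(3,2) = -1.49998 + (-1.49998 − (-1.52868))/15 = -1.49807
R(3,3) = -1.49807 + (-1.49807 − (-1.50705))/63 = -1.49793

-1.498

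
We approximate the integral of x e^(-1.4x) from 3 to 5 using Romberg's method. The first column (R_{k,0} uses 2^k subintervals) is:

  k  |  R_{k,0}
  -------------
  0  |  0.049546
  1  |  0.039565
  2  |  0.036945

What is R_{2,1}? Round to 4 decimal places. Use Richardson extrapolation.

0.0361

Richardson extrapolation on the trapezoidal column (denominator 4−1=3):
R_{2,1} = (4·0.036945 − 0.039565) / 3 = 0.036072
(Column j=1 coincides with Simpson's rule on the same nodes.)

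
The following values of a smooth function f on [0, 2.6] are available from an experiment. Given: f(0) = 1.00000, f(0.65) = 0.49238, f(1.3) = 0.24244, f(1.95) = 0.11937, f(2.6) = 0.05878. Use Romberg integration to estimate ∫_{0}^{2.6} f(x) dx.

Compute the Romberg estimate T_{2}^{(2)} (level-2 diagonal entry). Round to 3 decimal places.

0.864

T_{0}^{(0)} (trapezoid, 1 panel, h=2.6000): 1.37641
T_{1}^{(0)} (trapezoid, 2 panels, h=1.3000): 1.00338
T_{2}^{(0)} (trapezoid, 4 panels, h=0.6500): 0.89933
T_{1}^{(1)} = 1.00338 + (1.00338 − 1.37641)/3 = 0.87904
T_{2}^{(1)} = 0.89933 + (0.89933 − 1.00338)/3 = 0.86465
T_{2}^{(2)} = 0.86465 + (0.86465 − 0.87904)/15 = 0.86369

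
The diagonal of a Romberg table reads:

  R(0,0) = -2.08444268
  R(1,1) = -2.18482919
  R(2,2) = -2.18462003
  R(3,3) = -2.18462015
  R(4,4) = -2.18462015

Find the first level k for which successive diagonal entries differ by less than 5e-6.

k = 3

|R(1,1) − R(0,0)| = 0.10038651 ≥ 5e-6
|R(2,2) − R(1,1)| = 0.00020916 ≥ 5e-6
|R(3,3) − R(2,2)| = 0.00000012 < 5e-6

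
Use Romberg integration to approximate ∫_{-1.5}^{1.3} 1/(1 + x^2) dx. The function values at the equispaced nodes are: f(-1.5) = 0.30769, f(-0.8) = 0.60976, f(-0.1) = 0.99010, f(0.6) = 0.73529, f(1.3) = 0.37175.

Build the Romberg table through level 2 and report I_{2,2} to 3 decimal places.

I_{0,0} (trapezoid, 1 panel, h=2.8000): 0.95122
I_{1,0} (trapezoid, 2 panels, h=1.4000): 1.86175
I_{2,0} (trapezoid, 4 panels, h=0.7000): 1.87241
I_{1,1} = 1.86175 + (1.86175 − 0.95122)/3 = 2.16526
I_{2,1} = 1.87241 + (1.87241 − 1.86175)/3 = 1.87596
I_{2,2} = 1.87596 + (1.87596 − 2.16526)/15 = 1.85667

1.857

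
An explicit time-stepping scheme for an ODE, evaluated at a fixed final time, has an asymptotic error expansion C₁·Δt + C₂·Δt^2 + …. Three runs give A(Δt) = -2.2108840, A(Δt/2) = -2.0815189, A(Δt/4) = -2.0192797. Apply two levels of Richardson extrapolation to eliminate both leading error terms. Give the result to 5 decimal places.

-1.95867

First eliminate the Δt term (factor 2^1 = 2):
  B₁ = (2·(-2.0815189) − (-2.2108840))/1 = -1.9521538
  B₂ = (2·(-2.0192797) − (-2.0815189))/1 = -1.9570405
Then eliminate the Δt^2 term (factor 2^2 = 4):
  (4·(-1.9570405) − (-1.9521538))/3 = -1.9586694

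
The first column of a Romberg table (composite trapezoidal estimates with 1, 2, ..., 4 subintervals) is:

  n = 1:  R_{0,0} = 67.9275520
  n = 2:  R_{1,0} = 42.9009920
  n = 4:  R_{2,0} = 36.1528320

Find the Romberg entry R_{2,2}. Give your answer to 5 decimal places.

33.85975

R_{1,1} = (4·42.9009920 − 67.9275520) / 3 = 34.5588053
R_{2,1} = 36.1528320 + (36.1528320 − 42.9009920)/3 = 33.9034453
R_{2,2} = (16·33.9034453 − 34.5588053) / 15 = 33.8597546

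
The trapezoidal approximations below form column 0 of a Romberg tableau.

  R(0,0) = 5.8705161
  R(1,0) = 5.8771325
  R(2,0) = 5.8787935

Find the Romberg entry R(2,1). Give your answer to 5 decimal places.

R(2,1) = (4·5.8787935 − 5.8771325) / 3 = 5.8793472
(Column j=1 coincides with Simpson's rule on the same nodes.)

5.87935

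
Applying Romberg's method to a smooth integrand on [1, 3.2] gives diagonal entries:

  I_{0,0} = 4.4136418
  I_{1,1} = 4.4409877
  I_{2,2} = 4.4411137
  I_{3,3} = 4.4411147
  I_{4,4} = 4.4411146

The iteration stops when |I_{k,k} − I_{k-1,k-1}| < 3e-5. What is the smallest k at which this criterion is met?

|I_{1,1} − I_{0,0}| = 0.0273459 ≥ 3e-5
|I_{2,2} − I_{1,1}| = 0.0001260 ≥ 3e-5
|I_{3,3} − I_{2,2}| = 0.0000010 < 3e-5

k = 3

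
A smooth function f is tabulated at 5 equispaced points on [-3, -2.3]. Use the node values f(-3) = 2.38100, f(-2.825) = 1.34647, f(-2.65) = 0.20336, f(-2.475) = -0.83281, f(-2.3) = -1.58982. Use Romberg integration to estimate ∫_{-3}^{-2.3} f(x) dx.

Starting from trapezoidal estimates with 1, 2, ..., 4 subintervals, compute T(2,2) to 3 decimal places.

0.190

T(0,0) (trapezoid, 1 panel, h=0.7000): 0.27691
T(1,0) (trapezoid, 2 panels, h=0.3500): 0.20963
T(2,0) (trapezoid, 4 panels, h=0.1750): 0.19471
T(1,1) = 0.20963 + (0.20963 − 0.27691)/3 = 0.18720
T(2,1) = 0.19471 + (0.19471 − 0.20963)/3 = 0.18974
T(2,2) = 0.18974 + (0.18974 − 0.18720)/15 = 0.18991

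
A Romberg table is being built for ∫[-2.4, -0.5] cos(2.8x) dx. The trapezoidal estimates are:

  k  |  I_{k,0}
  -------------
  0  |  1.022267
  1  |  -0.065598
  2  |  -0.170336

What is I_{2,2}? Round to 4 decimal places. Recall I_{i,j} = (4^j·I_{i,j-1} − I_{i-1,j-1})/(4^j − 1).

Richardson extrapolation on the trapezoidal column (denominator 4−1=3):
I_{1,1} = -0.065598 + (-0.065598 − 1.022267)/3 = -0.428220
I_{2,1} = -0.170336 + (-0.170336 − (-0.065598))/3 = -0.205249
I_{2,2} = -0.205249 + (-0.205249 − (-0.428220))/15 = -0.190384

-0.1904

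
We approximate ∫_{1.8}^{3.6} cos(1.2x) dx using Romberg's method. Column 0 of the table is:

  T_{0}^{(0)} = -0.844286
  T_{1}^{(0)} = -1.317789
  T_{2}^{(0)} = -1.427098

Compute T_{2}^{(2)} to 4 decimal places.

Richardson extrapolation on the trapezoidal column (denominator 4−1=3):
T_{1}^{(1)} = (4·(-1.317789) − (-0.844286)) / 3 = -1.475623
T_{2}^{(1)} = -1.427098 + (-1.427098 − (-1.317789))/3 = -1.463534
T_{2}^{(2)} = (16·(-1.463534) − (-1.475623)) / 15 = -1.462728

-1.4627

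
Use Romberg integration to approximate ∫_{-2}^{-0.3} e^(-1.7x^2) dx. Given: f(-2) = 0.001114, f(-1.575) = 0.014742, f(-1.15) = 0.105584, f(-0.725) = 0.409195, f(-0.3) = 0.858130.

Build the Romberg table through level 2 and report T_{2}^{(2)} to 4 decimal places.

T_{0}^{(0)} (trapezoid, 1 panel, h=1.7000): 0.730357
T_{1}^{(0)} (trapezoid, 2 panels, h=0.8500): 0.454925
T_{2}^{(0)} (trapezoid, 4 panels, h=0.4250): 0.407636
T_{1}^{(1)} = 0.454925 + (0.454925 − 0.730357)/3 = 0.363114
T_{2}^{(1)} = 0.407636 + (0.407636 − 0.454925)/3 = 0.391873
T_{2}^{(2)} = 0.391873 + (0.391873 − 0.363114)/15 = 0.393790

0.3938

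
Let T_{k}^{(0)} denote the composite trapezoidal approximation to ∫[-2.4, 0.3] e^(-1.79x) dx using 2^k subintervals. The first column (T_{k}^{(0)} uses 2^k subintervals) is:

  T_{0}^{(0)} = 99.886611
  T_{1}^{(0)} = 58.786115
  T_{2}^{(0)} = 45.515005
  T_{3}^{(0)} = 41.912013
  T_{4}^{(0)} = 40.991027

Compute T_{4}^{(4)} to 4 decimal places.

Richardson extrapolation on the trapezoidal column (denominator 4−1=3):
T_{1}^{(1)} = 58.786115 + (58.786115 − 99.886611)/3 = 45.085950
T_{2}^{(1)} = 45.515005 + (45.515005 − 58.786115)/3 = 41.091302
T_{3}^{(1)} = (4·41.912013 − 45.515005) / 3 = 40.711016
T_{4}^{(1)} = 40.991027 + (40.991027 − 41.912013)/3 = 40.684032
T_{2}^{(2)} = (16·41.091302 − 45.085950) / 15 = 40.824992
T_{3}^{(2)} = (16·40.711016 − 41.091302) / 15 = 40.685664
T_{4}^{(2)} = 40.684032 + (40.684032 − 40.711016)/15 = 40.682233
T_{3}^{(3)} = 40.685664 + (40.685664 − 40.824992)/63 = 40.683452
T_{4}^{(3)} = (64·40.682233 − 40.685664) / 63 = 40.682179
T_{4}^{(4)} = 40.682179 + (40.682179 − 40.683452)/255 = 40.682174
(Column j=1 coincides with Simpson's rule on the same nodes.)

40.6822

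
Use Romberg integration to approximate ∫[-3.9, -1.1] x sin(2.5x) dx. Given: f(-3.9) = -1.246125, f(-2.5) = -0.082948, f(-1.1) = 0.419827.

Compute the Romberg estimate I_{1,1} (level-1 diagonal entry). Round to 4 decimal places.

-0.5404

I_{0,0} (trapezoid, 1 panel, h=2.8000): -1.156817
I_{1,0} (trapezoid, 2 panels, h=1.4000): -0.694536
I_{1,1} = -0.694536 + (-0.694536 − (-1.156817))/3 = -0.540442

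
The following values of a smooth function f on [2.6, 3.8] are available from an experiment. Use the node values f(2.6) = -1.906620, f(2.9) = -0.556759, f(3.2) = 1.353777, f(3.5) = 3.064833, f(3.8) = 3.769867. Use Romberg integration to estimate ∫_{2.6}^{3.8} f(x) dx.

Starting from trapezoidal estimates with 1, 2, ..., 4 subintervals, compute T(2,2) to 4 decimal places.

T(0,0) (trapezoid, 1 panel, h=1.2000): 1.117948
T(1,0) (trapezoid, 2 panels, h=0.6000): 1.371240
T(2,0) (trapezoid, 4 panels, h=0.3000): 1.438042
T(1,1) = 1.371240 + (1.371240 − 1.117948)/3 = 1.455671
T(2,1) = 1.438042 + (1.438042 − 1.371240)/3 = 1.460309
T(2,2) = 1.460309 + (1.460309 − 1.455671)/15 = 1.460618

1.4606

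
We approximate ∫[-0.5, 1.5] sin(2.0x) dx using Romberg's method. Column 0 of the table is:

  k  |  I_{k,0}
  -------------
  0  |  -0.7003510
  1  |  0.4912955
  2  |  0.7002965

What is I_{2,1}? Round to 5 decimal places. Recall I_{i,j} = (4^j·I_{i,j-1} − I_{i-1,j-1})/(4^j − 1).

I_{2,1} = 0.7002965 + (0.7002965 − 0.4912955)/3 = 0.7699635

0.76996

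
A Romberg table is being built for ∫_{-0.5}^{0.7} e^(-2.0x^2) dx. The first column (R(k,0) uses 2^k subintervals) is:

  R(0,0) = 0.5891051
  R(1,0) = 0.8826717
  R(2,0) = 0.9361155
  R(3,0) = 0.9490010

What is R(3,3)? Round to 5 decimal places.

0.95327

Richardson extrapolation on the trapezoidal column (denominator 4−1=3):
R(1,1) = 0.8826717 + (0.8826717 − 0.5891051)/3 = 0.9805272
R(2,1) = (4·0.9361155 − 0.8826717) / 3 = 0.9539301
R(3,1) = 0.9490010 + (0.9490010 − 0.9361155)/3 = 0.9532962
R(2,2) = 0.9539301 + (0.9539301 − 0.9805272)/15 = 0.9521570
R(3,2) = (16·0.9532962 − 0.9539301) / 15 = 0.9532539
R(3,3) = (64·0.9532539 − 0.9521570) / 63 = 0.9532713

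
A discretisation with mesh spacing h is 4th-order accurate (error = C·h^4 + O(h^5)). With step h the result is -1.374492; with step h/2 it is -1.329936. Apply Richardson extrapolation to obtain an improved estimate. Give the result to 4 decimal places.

The leading error scales as h^4; refining by a factor of 2 reduces it by 2^4 = 16.
Extrapolated value = (16·A(h/2) − A(h)) / (16 − 1)
= (16·(-1.329936) − (-1.374492)) / 15
= -19.904484 / 15 = -1.326966

-1.3270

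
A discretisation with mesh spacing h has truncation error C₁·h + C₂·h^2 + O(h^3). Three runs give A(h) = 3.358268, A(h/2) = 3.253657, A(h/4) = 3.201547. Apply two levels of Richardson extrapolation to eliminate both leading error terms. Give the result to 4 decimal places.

First eliminate the h term (factor 2^1 = 2):
  B₁ = (2·3.253657 − 3.358268)/1 = 3.149046
  B₂ = (2·3.201547 − 3.253657)/1 = 3.149437
Then eliminate the h^2 term (factor 2^2 = 4):
  (4·3.149437 − 3.149046)/3 = 3.149567

3.1496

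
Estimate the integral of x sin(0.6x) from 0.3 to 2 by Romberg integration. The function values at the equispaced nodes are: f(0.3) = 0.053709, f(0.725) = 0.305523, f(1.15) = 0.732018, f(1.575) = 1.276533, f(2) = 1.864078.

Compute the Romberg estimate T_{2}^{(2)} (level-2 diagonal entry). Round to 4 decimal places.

T_{0}^{(0)} (trapezoid, 1 panel, h=1.7000): 1.630119
T_{1}^{(0)} (trapezoid, 2 panels, h=0.8500): 1.437275
T_{2}^{(0)} (trapezoid, 4 panels, h=0.4250): 1.391011
T_{1}^{(1)} = 1.437275 + (1.437275 − 1.630119)/3 = 1.372994
T_{2}^{(1)} = 1.391011 + (1.391011 − 1.437275)/3 = 1.375590
T_{2}^{(2)} = 1.375590 + (1.375590 − 1.372994)/15 = 1.375763

1.3758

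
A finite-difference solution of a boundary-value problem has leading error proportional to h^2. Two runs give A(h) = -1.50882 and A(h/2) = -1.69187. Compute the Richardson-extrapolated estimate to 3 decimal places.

-1.753

The leading error scales as h^2; refining by a factor of 2 reduces it by 2^2 = 4.
Extrapolated value = (4·A(h/2) − A(h)) / (4 − 1)
= (4·(-1.69187) − (-1.50882)) / 3
= -5.25866 / 3 = -1.75289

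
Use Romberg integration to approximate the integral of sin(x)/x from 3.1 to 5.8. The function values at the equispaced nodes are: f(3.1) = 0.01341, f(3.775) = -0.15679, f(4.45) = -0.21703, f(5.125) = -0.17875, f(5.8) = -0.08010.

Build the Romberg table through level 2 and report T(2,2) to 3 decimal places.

T(0,0) (trapezoid, 1 panel, h=2.7000): -0.09003
T(1,0) (trapezoid, 2 panels, h=1.3500): -0.33801
T(2,0) (trapezoid, 4 panels, h=0.6750): -0.39549
T(1,1) = -0.33801 + (-0.33801 − (-0.09003))/3 = -0.42067
T(2,1) = -0.39549 + (-0.39549 − (-0.33801))/3 = -0.41465
T(2,2) = -0.41465 + (-0.41465 − (-0.42067))/15 = -0.41425

-0.414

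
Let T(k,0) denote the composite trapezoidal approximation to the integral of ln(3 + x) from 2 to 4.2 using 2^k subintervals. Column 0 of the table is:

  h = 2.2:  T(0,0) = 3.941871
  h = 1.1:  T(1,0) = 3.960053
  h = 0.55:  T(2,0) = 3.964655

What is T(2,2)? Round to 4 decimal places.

3.9662

Richardson extrapolation on the trapezoidal column (denominator 4−1=3):
T(1,1) = (4·3.960053 − 3.941871) / 3 = 3.966114
T(2,1) = 3.964655 + (3.964655 − 3.960053)/3 = 3.966189
T(2,2) = 3.966189 + (3.966189 − 3.966114)/15 = 3.966194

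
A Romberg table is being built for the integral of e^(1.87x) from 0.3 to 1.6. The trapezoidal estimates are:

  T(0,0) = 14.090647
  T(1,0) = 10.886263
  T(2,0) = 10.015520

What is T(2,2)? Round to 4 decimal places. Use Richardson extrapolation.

Richardson extrapolation on the trapezoidal column (denominator 4−1=3):
T(1,1) = (4·10.886263 − 14.090647) / 3 = 9.818135
T(2,1) = (4·10.015520 − 10.886263) / 3 = 9.725272
T(2,2) = 9.725272 + (9.725272 − 9.818135)/15 = 9.719081

9.7191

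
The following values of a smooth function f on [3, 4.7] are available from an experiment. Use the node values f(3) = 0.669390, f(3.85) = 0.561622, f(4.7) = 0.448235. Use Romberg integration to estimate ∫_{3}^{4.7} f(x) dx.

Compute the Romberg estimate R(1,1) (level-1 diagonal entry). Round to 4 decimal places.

0.9532

R(0,0) (trapezoid, 1 panel, h=1.7000): 0.949981
R(1,0) (trapezoid, 2 panels, h=0.8500): 0.952369
R(1,1) = 0.952369 + (0.952369 − 0.949981)/3 = 0.953165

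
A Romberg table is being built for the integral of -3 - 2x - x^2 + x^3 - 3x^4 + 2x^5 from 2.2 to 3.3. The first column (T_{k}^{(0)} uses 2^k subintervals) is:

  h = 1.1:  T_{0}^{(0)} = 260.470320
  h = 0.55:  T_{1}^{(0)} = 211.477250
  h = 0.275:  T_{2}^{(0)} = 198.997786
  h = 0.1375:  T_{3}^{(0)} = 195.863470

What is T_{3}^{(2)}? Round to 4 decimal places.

194.8174

Richardson extrapolation on the trapezoidal column (denominator 4−1=3):
T_{2}^{(1)} = (4·198.997786 − 211.477250) / 3 = 194.837965
T_{3}^{(1)} = 195.863470 + (195.863470 − 198.997786)/3 = 194.818698
T_{3}^{(2)} = (16·194.818698 − 194.837965) / 15 = 194.817414
(Column j=1 coincides with Simpson's rule on the same nodes.)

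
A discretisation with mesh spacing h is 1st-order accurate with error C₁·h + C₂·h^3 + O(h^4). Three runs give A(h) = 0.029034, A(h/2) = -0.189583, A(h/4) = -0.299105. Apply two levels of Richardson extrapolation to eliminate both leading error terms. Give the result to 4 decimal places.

First eliminate the h term (factor 2^1 = 2):
  B₁ = (2·(-0.189583) − 0.029034)/1 = -0.408200
  B₂ = (2·(-0.299105) − (-0.189583))/1 = -0.408627
Then eliminate the h^3 term (factor 2^3 = 8):
  (8·(-0.408627) − (-0.408200))/7 = -0.408688

-0.4087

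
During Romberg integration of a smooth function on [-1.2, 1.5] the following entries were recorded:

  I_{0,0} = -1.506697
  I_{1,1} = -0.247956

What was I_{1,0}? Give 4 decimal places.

From I_{1,1} = (4·I_{1,0} − I_{0,0})/3, solve for I_{1,0}:
4·I_{1,0} = 3·(-0.247956) + (-1.506697) = -2.250565
I_{1,0} = -0.562641

-0.5626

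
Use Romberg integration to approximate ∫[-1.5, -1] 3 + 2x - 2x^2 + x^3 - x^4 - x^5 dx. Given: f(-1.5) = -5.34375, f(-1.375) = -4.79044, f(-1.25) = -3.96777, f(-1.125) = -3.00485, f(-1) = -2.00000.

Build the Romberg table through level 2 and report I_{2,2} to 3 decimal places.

I_{0,0} (trapezoid, 1 panel, h=0.5000): -1.83594
I_{1,0} (trapezoid, 2 panels, h=0.2500): -1.90991
I_{2,0} (trapezoid, 4 panels, h=0.1250): -1.92937
I_{1,1} = -1.90991 + (-1.90991 − (-1.83594))/3 = -1.93457
I_{2,1} = -1.92937 + (-1.92937 − (-1.90991))/3 = -1.93586
I_{2,2} = -1.93586 + (-1.93586 − (-1.93457))/15 = -1.93595

-1.936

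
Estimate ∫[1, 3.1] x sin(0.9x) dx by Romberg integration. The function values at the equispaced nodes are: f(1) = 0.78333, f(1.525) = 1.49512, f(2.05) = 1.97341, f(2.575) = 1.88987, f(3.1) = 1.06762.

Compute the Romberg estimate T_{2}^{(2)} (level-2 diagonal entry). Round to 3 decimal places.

3.382

T_{0}^{(0)} (trapezoid, 1 panel, h=2.1000): 1.94350
T_{1}^{(0)} (trapezoid, 2 panels, h=1.0500): 3.04383
T_{2}^{(0)} (trapezoid, 4 panels, h=0.5250): 3.29903
T_{1}^{(1)} = 3.04383 + (3.04383 − 1.94350)/3 = 3.41061
T_{2}^{(1)} = 3.29903 + (3.29903 − 3.04383)/3 = 3.38410
T_{2}^{(2)} = 3.38410 + (3.38410 − 3.41061)/15 = 3.38233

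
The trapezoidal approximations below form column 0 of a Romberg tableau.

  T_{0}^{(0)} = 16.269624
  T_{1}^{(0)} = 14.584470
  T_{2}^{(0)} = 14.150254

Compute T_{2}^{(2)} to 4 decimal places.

Richardson extrapolation on the trapezoidal column (denominator 4−1=3):
T_{1}^{(1)} = (4·14.584470 − 16.269624) / 3 = 14.022752
T_{2}^{(1)} = 14.150254 + (14.150254 − 14.584470)/3 = 14.005515
T_{2}^{(2)} = 14.005515 + (14.005515 − 14.022752)/15 = 14.004366

14.0044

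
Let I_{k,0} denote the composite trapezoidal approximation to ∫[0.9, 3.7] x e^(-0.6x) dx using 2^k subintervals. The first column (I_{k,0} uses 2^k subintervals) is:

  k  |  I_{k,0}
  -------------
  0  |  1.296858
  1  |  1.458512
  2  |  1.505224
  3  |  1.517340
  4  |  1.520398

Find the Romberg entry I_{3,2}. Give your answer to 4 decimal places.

I_{2,1} = 1.505224 + (1.505224 − 1.458512)/3 = 1.520795
I_{3,1} = (4·1.517340 − 1.505224) / 3 = 1.521379
I_{3,2} = 1.521379 + (1.521379 − 1.520795)/15 = 1.521418
(Column j=1 coincides with Simpson's rule on the same nodes.)

1.5214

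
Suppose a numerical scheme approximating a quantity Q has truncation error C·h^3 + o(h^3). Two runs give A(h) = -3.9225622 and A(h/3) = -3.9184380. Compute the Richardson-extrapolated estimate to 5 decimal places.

Extrapolated value = (27·A(h/3) − A(h)) / (27 − 1)
= (27·(-3.9184380) − (-3.9225622)) / 26
= -101.8752638 / 26 = -3.9182794

-3.91828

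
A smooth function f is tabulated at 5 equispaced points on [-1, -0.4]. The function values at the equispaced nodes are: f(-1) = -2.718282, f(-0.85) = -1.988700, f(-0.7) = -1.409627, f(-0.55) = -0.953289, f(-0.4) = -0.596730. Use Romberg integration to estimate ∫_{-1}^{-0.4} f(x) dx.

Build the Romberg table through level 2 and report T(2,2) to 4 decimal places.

T(0,0) (trapezoid, 1 panel, h=0.6000): -0.994504
T(1,0) (trapezoid, 2 panels, h=0.3000): -0.920140
T(2,0) (trapezoid, 4 panels, h=0.1500): -0.901368
T(1,1) = -0.920140 + (-0.920140 − (-0.994504))/3 = -0.895352
T(2,1) = -0.901368 + (-0.901368 − (-0.920140))/3 = -0.895111
T(2,2) = -0.895111 + (-0.895111 − (-0.895352))/15 = -0.895095

-0.8951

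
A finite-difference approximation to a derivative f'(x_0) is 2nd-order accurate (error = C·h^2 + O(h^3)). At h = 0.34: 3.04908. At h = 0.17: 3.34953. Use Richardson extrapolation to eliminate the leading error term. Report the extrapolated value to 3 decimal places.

3.450

Extrapolated value = (4·A(h/2) − A(h)) / (4 − 1)
= (4·3.34953 − 3.04908) / 3
= 10.34904 / 3 = 3.44968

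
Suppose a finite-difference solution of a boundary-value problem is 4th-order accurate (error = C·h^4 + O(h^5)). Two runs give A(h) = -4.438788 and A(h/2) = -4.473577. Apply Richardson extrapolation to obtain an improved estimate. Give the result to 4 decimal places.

The leading error scales as h^4; refining by a factor of 2 reduces it by 2^4 = 16.
Extrapolated value = (16·A(h/2) − A(h)) / (16 − 1)
= (16·(-4.473577) − (-4.438788)) / 15
= -67.138444 / 15 = -4.475896

-4.4759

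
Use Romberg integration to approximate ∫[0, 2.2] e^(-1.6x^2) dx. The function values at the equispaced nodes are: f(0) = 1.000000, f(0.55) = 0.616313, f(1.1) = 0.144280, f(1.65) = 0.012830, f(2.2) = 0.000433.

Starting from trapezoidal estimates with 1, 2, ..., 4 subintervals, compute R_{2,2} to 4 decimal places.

0.7056

R_{0,0} (trapezoid, 1 panel, h=2.2000): 1.100476
R_{1,0} (trapezoid, 2 panels, h=1.1000): 0.708946
R_{2,0} (trapezoid, 4 panels, h=0.5500): 0.700502
R_{1,1} = 0.708946 + (0.708946 − 1.100476)/3 = 0.578436
R_{2,1} = 0.700502 + (0.700502 − 0.708946)/3 = 0.697687
R_{2,2} = 0.697687 + (0.697687 − 0.578436)/15 = 0.705637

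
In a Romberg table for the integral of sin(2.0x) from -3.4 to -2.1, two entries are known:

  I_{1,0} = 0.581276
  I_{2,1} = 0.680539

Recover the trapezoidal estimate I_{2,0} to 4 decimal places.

From I_{2,1} = (4·I_{2,0} − I_{1,0})/3, solve for I_{2,0}:
4·I_{2,0} = 3·0.680539 + 0.581276 = 2.622893
I_{2,0} = 0.655723

0.6557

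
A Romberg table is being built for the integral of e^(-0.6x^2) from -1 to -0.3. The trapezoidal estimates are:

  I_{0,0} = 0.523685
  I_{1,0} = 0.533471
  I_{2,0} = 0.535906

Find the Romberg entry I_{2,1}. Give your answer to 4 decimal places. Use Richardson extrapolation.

0.5367

I_{2,1} = (4·0.535906 − 0.533471) / 3 = 0.536718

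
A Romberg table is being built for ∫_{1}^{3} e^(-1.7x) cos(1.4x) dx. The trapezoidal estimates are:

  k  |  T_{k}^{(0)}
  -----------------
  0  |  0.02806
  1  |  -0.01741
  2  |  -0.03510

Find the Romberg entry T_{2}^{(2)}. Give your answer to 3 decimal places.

-0.042

T_{1}^{(1)} = -0.01741 + (-0.01741 − 0.02806)/3 = -0.03257
T_{2}^{(1)} = (4·(-0.03510) − (-0.01741)) / 3 = -0.04100
T_{2}^{(2)} = -0.04100 + (-0.04100 − (-0.03257))/15 = -0.04156
(Column j=1 coincides with Simpson's rule on the same nodes.)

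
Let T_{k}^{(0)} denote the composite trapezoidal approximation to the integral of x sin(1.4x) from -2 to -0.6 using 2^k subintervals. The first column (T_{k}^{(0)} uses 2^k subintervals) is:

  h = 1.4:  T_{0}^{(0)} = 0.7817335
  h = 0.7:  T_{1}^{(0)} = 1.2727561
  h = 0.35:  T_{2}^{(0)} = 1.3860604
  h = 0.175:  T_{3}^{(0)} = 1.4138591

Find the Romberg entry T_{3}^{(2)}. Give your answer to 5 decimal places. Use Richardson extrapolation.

1.42308

T_{2}^{(1)} = (4·1.3860604 − 1.2727561) / 3 = 1.4238285
T_{3}^{(1)} = 1.4138591 + (1.4138591 − 1.3860604)/3 = 1.4231253
T_{3}^{(2)} = (16·1.4231253 − 1.4238285) / 15 = 1.4230784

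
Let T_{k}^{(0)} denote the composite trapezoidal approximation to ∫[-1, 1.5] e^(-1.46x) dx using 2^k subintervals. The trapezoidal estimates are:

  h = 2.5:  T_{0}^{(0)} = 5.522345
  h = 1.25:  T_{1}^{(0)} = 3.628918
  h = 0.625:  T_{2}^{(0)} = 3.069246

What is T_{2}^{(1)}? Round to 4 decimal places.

Richardson extrapolation on the trapezoidal column (denominator 4−1=3):
T_{2}^{(1)} = 3.069246 + (3.069246 − 3.628918)/3 = 2.882689

2.8827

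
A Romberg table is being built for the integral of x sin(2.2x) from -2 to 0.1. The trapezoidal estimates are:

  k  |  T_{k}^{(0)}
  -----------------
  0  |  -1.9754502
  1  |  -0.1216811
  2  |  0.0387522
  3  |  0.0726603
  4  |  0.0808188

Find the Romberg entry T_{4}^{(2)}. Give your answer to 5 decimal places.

Richardson extrapolation on the trapezoidal column (denominator 4−1=3):
T_{3}^{(1)} = (4·0.0726603 − 0.0387522) / 3 = 0.0839630
T_{4}^{(1)} = (4·0.0808188 − 0.0726603) / 3 = 0.0835383
T_{4}^{(2)} = (16·0.0835383 − 0.0839630) / 15 = 0.0835100

0.08351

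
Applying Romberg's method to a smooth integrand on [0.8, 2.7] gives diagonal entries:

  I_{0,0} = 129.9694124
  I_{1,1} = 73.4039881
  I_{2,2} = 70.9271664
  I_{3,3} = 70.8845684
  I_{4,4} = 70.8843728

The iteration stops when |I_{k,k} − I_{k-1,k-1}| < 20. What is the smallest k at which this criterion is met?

k = 2

|I_{1,1} − I_{0,0}| = 56.5654243 ≥ 20
|I_{2,2} − I_{1,1}| = 2.4768217 < 20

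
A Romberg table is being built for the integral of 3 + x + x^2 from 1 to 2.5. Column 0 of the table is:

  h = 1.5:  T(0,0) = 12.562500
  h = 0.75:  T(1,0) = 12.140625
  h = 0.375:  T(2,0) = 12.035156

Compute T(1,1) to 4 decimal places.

12.0000

Richardson extrapolation on the trapezoidal column (denominator 4−1=3):
T(1,1) = 12.140625 + (12.140625 − 12.562500)/3 = 12.000000
(Column j=1 coincides with Simpson's rule on the same nodes.)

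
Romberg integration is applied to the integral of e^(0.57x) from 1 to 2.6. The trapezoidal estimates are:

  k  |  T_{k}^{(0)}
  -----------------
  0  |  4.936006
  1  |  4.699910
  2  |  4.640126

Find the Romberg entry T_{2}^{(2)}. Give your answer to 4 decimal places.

Richardson extrapolation on the trapezoidal column (denominator 4−1=3):
T_{1}^{(1)} = (4·4.699910 − 4.936006) / 3 = 4.621211
T_{2}^{(1)} = (4·4.640126 − 4.699910) / 3 = 4.620198
T_{2}^{(2)} = 4.620198 + (4.620198 − 4.621211)/15 = 4.620130

4.6201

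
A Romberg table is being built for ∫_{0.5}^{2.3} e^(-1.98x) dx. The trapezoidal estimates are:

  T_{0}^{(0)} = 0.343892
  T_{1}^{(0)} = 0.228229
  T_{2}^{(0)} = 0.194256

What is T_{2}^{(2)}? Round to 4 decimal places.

T_{1}^{(1)} = (4·0.228229 − 0.343892) / 3 = 0.189675
T_{2}^{(1)} = (4·0.194256 − 0.228229) / 3 = 0.182932
T_{2}^{(2)} = (16·0.182932 − 0.189675) / 15 = 0.182482

0.1825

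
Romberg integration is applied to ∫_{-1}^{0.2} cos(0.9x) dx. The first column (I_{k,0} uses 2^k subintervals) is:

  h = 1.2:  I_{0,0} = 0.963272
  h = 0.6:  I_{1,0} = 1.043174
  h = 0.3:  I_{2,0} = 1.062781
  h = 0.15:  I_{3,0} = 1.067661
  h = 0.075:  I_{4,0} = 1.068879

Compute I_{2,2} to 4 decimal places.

1.0693

I_{1,1} = 1.043174 + (1.043174 − 0.963272)/3 = 1.069808
I_{2,1} = (4·1.062781 − 1.043174) / 3 = 1.069317
I_{2,2} = 1.069317 + (1.069317 − 1.069808)/15 = 1.069284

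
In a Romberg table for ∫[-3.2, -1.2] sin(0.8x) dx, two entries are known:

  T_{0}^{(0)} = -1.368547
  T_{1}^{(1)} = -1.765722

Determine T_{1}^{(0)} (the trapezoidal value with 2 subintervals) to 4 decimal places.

-1.6664

From T_{1}^{(1)} = (4·T_{1}^{(0)} − T_{0}^{(0)})/3, solve for T_{1}^{(0)}:
4·T_{1}^{(0)} = 3·(-1.765722) + (-1.368547) = -6.665713
T_{1}^{(0)} = -1.666428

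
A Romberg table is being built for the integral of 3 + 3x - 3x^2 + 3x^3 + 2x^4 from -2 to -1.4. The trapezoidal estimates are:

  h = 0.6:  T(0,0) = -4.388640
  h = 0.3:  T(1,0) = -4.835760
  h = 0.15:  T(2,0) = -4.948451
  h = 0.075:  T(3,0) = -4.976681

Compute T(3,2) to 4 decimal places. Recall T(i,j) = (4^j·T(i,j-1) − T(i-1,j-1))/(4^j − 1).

-4.9861

Richardson extrapolation on the trapezoidal column (denominator 4−1=3):
T(2,1) = (4·(-4.948451) − (-4.835760)) / 3 = -4.986015
T(3,1) = (4·(-4.976681) − (-4.948451)) / 3 = -4.986091
T(3,2) = (16·(-4.986091) − (-4.986015)) / 15 = -4.986096
(Column j=1 coincides with Simpson's rule on the same nodes.)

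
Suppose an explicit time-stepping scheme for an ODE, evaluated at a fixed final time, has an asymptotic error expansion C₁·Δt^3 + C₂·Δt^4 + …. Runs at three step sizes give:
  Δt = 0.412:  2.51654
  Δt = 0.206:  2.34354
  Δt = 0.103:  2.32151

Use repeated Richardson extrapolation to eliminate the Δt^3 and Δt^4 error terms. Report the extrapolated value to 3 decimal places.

First eliminate the Δt^3 term (factor 2^3 = 8):
  B₁ = (8·2.34354 − 2.51654)/7 = 2.31883
  B₂ = (8·2.32151 − 2.34354)/7 = 2.31836
Then eliminate the Δt^4 term (factor 2^4 = 16):
  (16·2.31836 − 2.31883)/15 = 2.31833

2.318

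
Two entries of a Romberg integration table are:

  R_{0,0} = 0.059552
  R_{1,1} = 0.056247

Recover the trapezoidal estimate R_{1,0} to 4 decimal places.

From R_{1,1} = (4·R_{1,0} − R_{0,0})/3, solve for R_{1,0}:
4·R_{1,0} = 3·0.056247 + 0.059552 = 0.228293
R_{1,0} = 0.057073

0.0571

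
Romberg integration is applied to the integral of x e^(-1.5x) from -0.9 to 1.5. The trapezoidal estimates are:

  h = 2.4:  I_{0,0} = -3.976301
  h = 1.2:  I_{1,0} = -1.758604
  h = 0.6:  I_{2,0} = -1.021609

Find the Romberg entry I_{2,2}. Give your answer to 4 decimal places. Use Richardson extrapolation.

Richardson extrapolation on the trapezoidal column (denominator 4−1=3):
I_{1,1} = -1.758604 + (-1.758604 − (-3.976301))/3 = -1.019372
I_{2,1} = -1.021609 + (-1.021609 − (-1.758604))/3 = -0.775944
I_{2,2} = (16·(-0.775944) − (-1.019372)) / 15 = -0.759715
(Column j=1 coincides with Simpson's rule on the same nodes.)

-0.7597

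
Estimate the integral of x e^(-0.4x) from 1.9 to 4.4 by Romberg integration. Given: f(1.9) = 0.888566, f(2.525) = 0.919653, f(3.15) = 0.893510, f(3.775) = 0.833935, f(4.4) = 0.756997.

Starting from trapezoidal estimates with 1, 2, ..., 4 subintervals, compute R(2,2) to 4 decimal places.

2.1766

R(0,0) (trapezoid, 1 panel, h=2.5000): 2.056954
R(1,0) (trapezoid, 2 panels, h=1.2500): 2.145364
R(2,0) (trapezoid, 4 panels, h=0.6250): 2.168675
R(1,1) = 2.145364 + (2.145364 − 2.056954)/3 = 2.174834
R(2,1) = 2.168675 + (2.168675 − 2.145364)/3 = 2.176445
R(2,2) = 2.176445 + (2.176445 − 2.174834)/15 = 2.176552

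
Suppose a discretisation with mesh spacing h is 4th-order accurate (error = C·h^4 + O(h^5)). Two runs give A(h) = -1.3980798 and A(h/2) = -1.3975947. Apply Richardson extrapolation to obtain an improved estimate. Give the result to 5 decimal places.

-1.39756

The leading error scales as h^4; refining by a factor of 2 reduces it by 2^4 = 16.
Extrapolated value = (16·A(h/2) − A(h)) / (16 − 1)
= (16·(-1.3975947) − (-1.3980798)) / 15
= -20.9634354 / 15 = -1.3975624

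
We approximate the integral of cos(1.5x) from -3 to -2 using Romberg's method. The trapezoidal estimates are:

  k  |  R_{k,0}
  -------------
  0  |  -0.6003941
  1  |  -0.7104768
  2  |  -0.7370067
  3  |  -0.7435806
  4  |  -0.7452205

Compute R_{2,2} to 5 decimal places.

Richardson extrapolation on the trapezoidal column (denominator 4−1=3):
R_{1,1} = -0.7104768 + (-0.7104768 − (-0.6003941))/3 = -0.7471710
R_{2,1} = -0.7370067 + (-0.7370067 − (-0.7104768))/3 = -0.7458500
R_{2,2} = (16·(-0.7458500) − (-0.7471710)) / 15 = -0.7457619

-0.74576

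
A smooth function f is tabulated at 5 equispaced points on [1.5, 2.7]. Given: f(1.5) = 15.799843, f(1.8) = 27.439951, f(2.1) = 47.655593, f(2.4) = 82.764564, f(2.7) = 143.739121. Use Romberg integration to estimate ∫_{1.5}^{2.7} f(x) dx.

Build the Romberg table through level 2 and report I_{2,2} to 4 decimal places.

69.5358

I_{0,0} (trapezoid, 1 panel, h=1.2000): 95.723378
I_{1,0} (trapezoid, 2 panels, h=0.6000): 76.455045
I_{2,0} (trapezoid, 4 panels, h=0.3000): 71.288877
I_{1,1} = 76.455045 + (76.455045 − 95.723378)/3 = 70.032267
I_{2,1} = 71.288877 + (71.288877 − 76.455045)/3 = 69.566821
I_{2,2} = 69.566821 + (69.566821 − 70.032267)/15 = 69.535791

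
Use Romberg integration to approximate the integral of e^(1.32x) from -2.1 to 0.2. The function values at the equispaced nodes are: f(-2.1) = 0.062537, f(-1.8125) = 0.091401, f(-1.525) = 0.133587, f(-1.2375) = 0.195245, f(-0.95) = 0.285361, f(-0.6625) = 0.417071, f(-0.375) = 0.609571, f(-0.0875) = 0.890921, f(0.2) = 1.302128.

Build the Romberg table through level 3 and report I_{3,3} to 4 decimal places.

0.9391

I_{0,0} (trapezoid, 1 panel, h=2.3000): 1.569365
I_{1,0} (trapezoid, 2 panels, h=1.1500): 1.112848
I_{2,0} (trapezoid, 4 panels, h=0.5750): 0.983740
I_{3,0} (trapezoid, 8 panels, h=0.2875): 0.950328
I_{1,1} = 1.112848 + (1.112848 − 1.569365)/3 = 0.960676
I_{2,1} = 0.983740 + (0.983740 − 1.112848)/3 = 0.940704
I_{3,1} = 0.950328 + (0.950328 − 0.983740)/3 = 0.939191
I_{2,2} = 0.940704 + (0.940704 − 0.960676)/15 = 0.939373
I_{3,2} = 0.939191 + (0.939191 − 0.940704)/15 = 0.939090
I_{3,3} = 0.939090 + (0.939090 − 0.939373)/63 = 0.939086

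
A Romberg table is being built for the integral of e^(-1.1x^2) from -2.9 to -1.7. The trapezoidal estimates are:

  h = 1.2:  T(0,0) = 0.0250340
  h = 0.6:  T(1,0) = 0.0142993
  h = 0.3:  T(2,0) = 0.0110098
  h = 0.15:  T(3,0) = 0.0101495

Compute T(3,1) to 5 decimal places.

0.00986

Richardson extrapolation on the trapezoidal column (denominator 4−1=3):
T(3,1) = 0.0101495 + (0.0101495 − 0.0110098)/3 = 0.0098627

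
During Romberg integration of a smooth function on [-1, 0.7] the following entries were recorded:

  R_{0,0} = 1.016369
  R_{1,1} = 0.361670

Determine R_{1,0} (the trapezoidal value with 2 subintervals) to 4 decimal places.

0.5253

From R_{1,1} = (4·R_{1,0} − R_{0,0})/3, solve for R_{1,0}:
4·R_{1,0} = 3·0.361670 + 1.016369 = 2.101379
R_{1,0} = 0.525345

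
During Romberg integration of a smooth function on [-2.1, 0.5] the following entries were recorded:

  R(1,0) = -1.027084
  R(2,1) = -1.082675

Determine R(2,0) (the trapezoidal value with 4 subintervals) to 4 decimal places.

From R(2,1) = (4·R(2,0) − R(1,0))/3, solve for R(2,0):
4·R(2,0) = 3·(-1.082675) + (-1.027084) = -4.275109
R(2,0) = -1.068777

-1.0688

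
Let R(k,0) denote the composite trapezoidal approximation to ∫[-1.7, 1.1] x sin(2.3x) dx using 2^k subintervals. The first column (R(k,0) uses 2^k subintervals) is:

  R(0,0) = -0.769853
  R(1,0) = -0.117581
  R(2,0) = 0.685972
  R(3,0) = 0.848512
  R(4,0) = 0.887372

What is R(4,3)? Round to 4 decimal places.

0.9002

Richardson extrapolation on the trapezoidal column (denominator 4−1=3):
R(2,1) = (4·0.685972 − (-0.117581)) / 3 = 0.953823
R(3,1) = (4·0.848512 − 0.685972) / 3 = 0.902692
R(4,1) = (4·0.887372 − 0.848512) / 3 = 0.900325
R(3,2) = 0.902692 + (0.902692 − 0.953823)/15 = 0.899283
R(4,2) = (16·0.900325 − 0.902692) / 15 = 0.900167
R(4,3) = (64·0.900167 − 0.899283) / 63 = 0.900181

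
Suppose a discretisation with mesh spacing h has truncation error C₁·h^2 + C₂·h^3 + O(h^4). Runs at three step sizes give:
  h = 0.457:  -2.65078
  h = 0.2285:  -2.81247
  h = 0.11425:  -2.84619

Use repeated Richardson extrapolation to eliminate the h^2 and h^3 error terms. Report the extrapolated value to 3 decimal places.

-2.856

First eliminate the h^2 term (factor 2^2 = 4):
  B₁ = (4·(-2.81247) − (-2.65078))/3 = -2.86637
  B₂ = (4·(-2.84619) − (-2.81247))/3 = -2.85743
Then eliminate the h^3 term (factor 2^3 = 8):
  (8·(-2.85743) − (-2.86637))/7 = -2.85615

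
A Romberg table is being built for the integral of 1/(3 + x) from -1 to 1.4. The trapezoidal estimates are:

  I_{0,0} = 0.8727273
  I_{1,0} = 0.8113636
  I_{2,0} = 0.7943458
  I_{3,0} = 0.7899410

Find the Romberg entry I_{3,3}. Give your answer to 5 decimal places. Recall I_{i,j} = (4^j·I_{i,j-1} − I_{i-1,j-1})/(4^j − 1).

0.78846

Richardson extrapolation on the trapezoidal column (denominator 4−1=3):
I_{1,1} = 0.8113636 + (0.8113636 − 0.8727273)/3 = 0.7909090
I_{2,1} = (4·0.7943458 − 0.8113636) / 3 = 0.7886732
I_{3,1} = (4·0.7899410 − 0.7943458) / 3 = 0.7884727
I_{2,2} = 0.7886732 + (0.7886732 − 0.7909090)/15 = 0.7885241
I_{3,2} = (16·0.7884727 − 0.7886732) / 15 = 0.7884593
I_{3,3} = 0.7884593 + (0.7884593 − 0.7885241)/63 = 0.7884583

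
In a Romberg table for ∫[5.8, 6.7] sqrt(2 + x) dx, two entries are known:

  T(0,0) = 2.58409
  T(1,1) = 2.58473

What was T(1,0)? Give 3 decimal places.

From T(1,1) = (4·T(1,0) − T(0,0))/3, solve for T(1,0):
4·T(1,0) = 3·2.58473 + 2.58409 = 10.33828
T(1,0) = 2.58457

2.585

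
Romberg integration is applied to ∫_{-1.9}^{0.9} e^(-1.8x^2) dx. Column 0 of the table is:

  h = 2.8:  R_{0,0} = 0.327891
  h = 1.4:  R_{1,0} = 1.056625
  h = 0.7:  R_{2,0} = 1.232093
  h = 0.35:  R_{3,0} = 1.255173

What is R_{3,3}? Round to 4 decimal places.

1.2606

R_{1,1} = (4·1.056625 − 0.327891) / 3 = 1.299536
R_{2,1} = (4·1.232093 − 1.056625) / 3 = 1.290582
R_{3,1} = (4·1.255173 − 1.232093) / 3 = 1.262866
R_{2,2} = 1.290582 + (1.290582 − 1.299536)/15 = 1.289985
R_{3,2} = 1.262866 + (1.262866 − 1.290582)/15 = 1.261018
R_{3,3} = 1.261018 + (1.261018 − 1.289985)/63 = 1.260558
(Column j=1 coincides with Simpson's rule on the same nodes.)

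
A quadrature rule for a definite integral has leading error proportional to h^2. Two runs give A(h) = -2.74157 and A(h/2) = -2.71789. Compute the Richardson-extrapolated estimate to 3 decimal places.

The leading error scales as h^2; refining by a factor of 2 reduces it by 2^2 = 4.
Extrapolated value = (4·A(h/2) − A(h)) / (4 − 1)
= (4·(-2.71789) − (-2.74157)) / 3
= -8.12999 / 3 = -2.71000

-2.710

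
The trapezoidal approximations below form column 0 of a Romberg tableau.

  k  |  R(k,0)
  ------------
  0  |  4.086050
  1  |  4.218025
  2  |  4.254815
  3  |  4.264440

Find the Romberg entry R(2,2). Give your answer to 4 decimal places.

4.2674

Richardson extrapolation on the trapezoidal column (denominator 4−1=3):
R(1,1) = 4.218025 + (4.218025 − 4.086050)/3 = 4.262017
R(2,1) = (4·4.254815 − 4.218025) / 3 = 4.267078
R(2,2) = (16·4.267078 − 4.262017) / 15 = 4.267415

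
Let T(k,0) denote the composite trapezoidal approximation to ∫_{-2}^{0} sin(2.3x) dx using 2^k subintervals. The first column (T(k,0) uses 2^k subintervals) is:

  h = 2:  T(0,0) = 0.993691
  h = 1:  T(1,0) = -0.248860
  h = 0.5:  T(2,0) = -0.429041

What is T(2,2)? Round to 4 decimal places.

-0.4775

Richardson extrapolation on the trapezoidal column (denominator 4−1=3):
T(1,1) = -0.248860 + (-0.248860 − 0.993691)/3 = -0.663044
T(2,1) = (4·(-0.429041) − (-0.248860)) / 3 = -0.489101
T(2,2) = (16·(-0.489101) − (-0.663044)) / 15 = -0.477505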